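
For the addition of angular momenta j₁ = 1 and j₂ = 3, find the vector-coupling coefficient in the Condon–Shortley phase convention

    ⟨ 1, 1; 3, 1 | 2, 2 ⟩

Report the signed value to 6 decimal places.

+√(1/21) = +0.218218

triangle: 2!*0!*4!/7! = 48/5040
(j±m)!: 2!*0!*4!*2!*4!*0! = 2304
prefactor² = (2J+1)*Δ*N² = 768/7
  k=0: +1/(0!*2!*0!*4!*0!*0!) = 1/48
Σ = 1/48  ⇒  CG² = 768/7*1/48² = 1/21
CG = +√(1/21) = +0.218218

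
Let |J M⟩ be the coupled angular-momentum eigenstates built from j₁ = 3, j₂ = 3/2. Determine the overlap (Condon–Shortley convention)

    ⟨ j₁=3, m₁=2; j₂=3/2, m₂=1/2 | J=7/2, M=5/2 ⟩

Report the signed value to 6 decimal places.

+√(1/7) ≈ +0.377964

triangle: 1!×5!×2!/9! = 240/362880
(j±m)!: 5!×1!×2!×1!×6!×1! = 172800
prefactor² = (2J+1)×Δ×N² = 6400/7
  k=0: +1/(0!×1!×1!×2!×4!×0!) = 1/48
  k=1: −1/(1!×0!×0!×1!×5!×1!) = -1/120
Σ = 1/80  ⇒  CG² = 6400/7×1/80² = 1/7
CG = +√(1/7) = +0.377964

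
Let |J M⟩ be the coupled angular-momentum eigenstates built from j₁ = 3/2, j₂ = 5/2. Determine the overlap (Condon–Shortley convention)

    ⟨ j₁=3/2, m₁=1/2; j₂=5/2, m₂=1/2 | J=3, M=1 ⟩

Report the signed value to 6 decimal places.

+0.129099  (= +√(1/60))

√[7·1!2!4!/8! · 2!1!3!2!4!2!] = √(48/5)
  +(−1)^0/∏(0,1,1,3,1,1)! = 1/6  (running 1/6)
  +(−1)^1/∏(1,0,0,2,2,2)! = -1/8  (running 1/24)
⟨..|..⟩ = √(48/5)·(1/24) = +0.129099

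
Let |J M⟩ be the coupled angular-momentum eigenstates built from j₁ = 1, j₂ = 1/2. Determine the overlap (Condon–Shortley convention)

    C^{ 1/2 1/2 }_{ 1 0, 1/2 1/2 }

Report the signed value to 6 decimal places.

−√(1/3) = -0.577350

j₁+j₂−J=1  J+j₁−j₂=1  J−j₁+j₂=0  j₁+j₂+J+1=3
(j₁±m₁, j₂±m₂, J±M) = (1,1,1,0,1,0)
P² = 1/3
sum k=1..1:
  [1] −1/1 = -1
S = -1
C² = P²·S² = 1/3 ; C = -0.577350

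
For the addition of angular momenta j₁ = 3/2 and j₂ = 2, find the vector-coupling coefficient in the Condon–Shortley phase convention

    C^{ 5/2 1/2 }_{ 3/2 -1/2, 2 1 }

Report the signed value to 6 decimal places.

-0.597614

√[6·1!2!3!/7! · 1!2!3!1!3!2!] = √(72/35)
  +(−1)^0/∏(0,1,2,3,0,0)! = 1/12  (running 1/12)
  +(−1)^1/∏(1,0,1,2,1,1)! = -1/2  (running -5/12)
⟨..|..⟩ = √(72/35)·(-5/12) = -0.597614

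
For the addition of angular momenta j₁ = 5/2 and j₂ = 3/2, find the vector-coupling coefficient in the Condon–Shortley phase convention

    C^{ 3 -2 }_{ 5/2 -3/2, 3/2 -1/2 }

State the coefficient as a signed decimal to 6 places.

√[7·1!4!2!/8! · 1!4!1!2!1!5!] = √(48)
  +(−1)^0/∏(0,1,4,1,0,1)! = 1/24  (running 1/24)
  +(−1)^1/∏(1,0,3,0,1,2)! = -1/12  (running -1/24)
⟨..|..⟩ = √(48)·(-1/24) = -0.288675

-0.288675  (= −√(1/12))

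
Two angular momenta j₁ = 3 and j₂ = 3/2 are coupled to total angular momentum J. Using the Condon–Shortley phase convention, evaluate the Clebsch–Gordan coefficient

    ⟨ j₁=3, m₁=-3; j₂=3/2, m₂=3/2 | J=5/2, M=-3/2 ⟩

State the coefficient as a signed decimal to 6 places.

+0.566947

j₁+j₂−J=2  J+j₁−j₂=4  J−j₁+j₂=1  j₁+j₂+J+1=8
(j₁±m₁, j₂±m₂, J±M) = (0,6,3,0,1,4)
P² = 5184/7
sum k=2..2:
  [2] +1/48 = 1/48
S = 1/48
C² = P²·S² = 9/28 ; C = +0.566947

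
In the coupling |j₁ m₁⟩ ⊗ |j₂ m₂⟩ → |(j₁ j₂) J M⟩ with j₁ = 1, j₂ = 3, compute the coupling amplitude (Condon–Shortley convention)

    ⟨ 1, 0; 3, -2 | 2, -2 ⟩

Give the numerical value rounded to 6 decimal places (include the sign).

−√(5/21) ≈ -0.487950

j₁+j₂−J=2  J+j₁−j₂=0  J−j₁+j₂=4  j₁+j₂+J+1=7
(j₁±m₁, j₂±m₂, J±M) = (1,1,1,5,0,4)
P² = 960/7
sum k=1..1:
  [1] −1/24 = -1/24
S = -1/24
C² = P²·S² = 5/21 ; C = -0.487950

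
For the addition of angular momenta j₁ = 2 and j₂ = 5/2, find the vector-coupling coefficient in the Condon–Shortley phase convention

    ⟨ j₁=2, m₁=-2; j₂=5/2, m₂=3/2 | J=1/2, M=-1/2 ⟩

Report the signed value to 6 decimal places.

+0.258199

j₁+j₂−J=4  J+j₁−j₂=0  J−j₁+j₂=1  j₁+j₂+J+1=6
(j₁±m₁, j₂±m₂, J±M) = (0,4,4,1,0,1)
P² = 192/5
sum k=4..4:
  [4] +1/24 = 1/24
S = 1/24
C² = P²·S² = 1/15 ; C = +0.258199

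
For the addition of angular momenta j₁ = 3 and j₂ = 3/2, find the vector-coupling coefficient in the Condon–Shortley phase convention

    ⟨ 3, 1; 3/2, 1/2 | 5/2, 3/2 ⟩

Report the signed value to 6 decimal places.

-0.591608

√[6·2!4!1!/8! · 4!2!2!1!4!1!] = √(576/35)
  +(−1)^1/∏(1,1,1,1,3,0)! = -1/6  (running -1/6)
  +(−1)^2/∏(2,0,0,0,4,1)! = 1/48  (running -7/48)
⟨..|..⟩ = √(576/35)·(-7/48) = -0.591608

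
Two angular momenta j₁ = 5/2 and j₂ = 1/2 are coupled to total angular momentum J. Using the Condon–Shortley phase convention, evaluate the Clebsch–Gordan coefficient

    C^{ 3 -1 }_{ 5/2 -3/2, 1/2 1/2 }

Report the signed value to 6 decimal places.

√[7·0!5!1!/7! · 1!4!1!0!2!4!] = √(192)
  +(−1)^0/∏(0,0,4,1,1,0)! = 1/24  (running 1/24)
⟨..|..⟩ = √(192)·(1/24) = +0.577350

+0.577350  (= +√(1/3))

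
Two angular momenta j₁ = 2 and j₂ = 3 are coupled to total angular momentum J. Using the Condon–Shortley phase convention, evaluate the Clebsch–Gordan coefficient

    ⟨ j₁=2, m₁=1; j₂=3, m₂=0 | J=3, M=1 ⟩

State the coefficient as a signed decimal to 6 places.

j₁+j₂−J=2  J+j₁−j₂=2  J−j₁+j₂=4  j₁+j₂+J+1=9
(j₁±m₁, j₂±m₂, J±M) = (3,1,3,3,4,2)
P² = 96/5
sum k=0..1:
  [0] +1/12 = 1/12
  [1] −1/8 = -1/8
S = -1/24
C² = P²·S² = 1/30 ; C = -0.182574

-0.182574  (= −√(1/30))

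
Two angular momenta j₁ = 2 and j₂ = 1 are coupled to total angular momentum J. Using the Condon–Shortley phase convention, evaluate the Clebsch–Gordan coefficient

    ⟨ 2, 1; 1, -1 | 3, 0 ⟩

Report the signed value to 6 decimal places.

√[7·0!4!2!/7! · 3!1!0!2!3!3!] = √(144/5)
  +(−1)^0/∏(0,0,1,0,3,2)! = 1/12  (running 1/12)
⟨..|..⟩ = √(144/5)·(1/12) = +0.447214

+√(1/5) ≈ +0.447214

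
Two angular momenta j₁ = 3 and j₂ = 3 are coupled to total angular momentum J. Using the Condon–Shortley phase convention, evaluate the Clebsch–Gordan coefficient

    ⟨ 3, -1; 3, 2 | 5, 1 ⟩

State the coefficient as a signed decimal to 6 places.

triangle: 1!·5!·5!/12! = 14400/479001600
(j±m)!: 2!·4!·5!·1!·6!·4! = 99532800
prefactor² = (2J+1)·Δ·N² = 230400/7
  k=0: +1/(0!·1!·4!·5!·1!·0!) = 1/2880
  k=1: −1/(1!·0!·3!·4!·2!·1!) = -1/288
Σ = -1/320  ⇒  CG² = 230400/7·(-1/320)² = 9/28
CG = −√(9/28) = -0.566947

-0.566947  (= −√(9/28))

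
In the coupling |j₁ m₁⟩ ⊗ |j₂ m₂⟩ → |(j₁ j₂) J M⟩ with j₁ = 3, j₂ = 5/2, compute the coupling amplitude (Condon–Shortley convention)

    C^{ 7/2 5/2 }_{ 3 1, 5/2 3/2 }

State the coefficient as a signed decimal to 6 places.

−√(10/63) ≈ -0.398410

j₁+j₂−J=2  J+j₁−j₂=4  J−j₁+j₂=3  j₁+j₂+J+1=10
(j₁±m₁, j₂±m₂, J±M) = (4,2,4,1,6,1)
P² = 18432/35
sum k=1..2:
  [1] −1/36 = -1/36
  [2] +1/96 = 1/96
S = -5/288
C² = P²·S² = 10/63 ; C = -0.398410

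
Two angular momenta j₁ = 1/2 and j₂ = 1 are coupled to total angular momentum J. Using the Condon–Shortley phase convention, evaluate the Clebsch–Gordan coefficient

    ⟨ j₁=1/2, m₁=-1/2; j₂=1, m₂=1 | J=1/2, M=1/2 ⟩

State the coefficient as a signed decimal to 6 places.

√[2·1!0!1!/3! · 0!1!2!0!1!0!] = √(2/3)
  +(−1)^1/∏(1,0,0,1,0,0)! = -1  (running -1)
⟨..|..⟩ = √(2/3)·(-1) = -0.816497

−√(2/3) ≈ -0.816497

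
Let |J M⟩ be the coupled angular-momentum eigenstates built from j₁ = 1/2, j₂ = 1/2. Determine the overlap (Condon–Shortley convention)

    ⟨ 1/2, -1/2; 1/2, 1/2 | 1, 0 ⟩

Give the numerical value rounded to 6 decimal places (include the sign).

+√(1/2) ≈ +0.707107

j₁+j₂−J=0  J+j₁−j₂=1  J−j₁+j₂=1  j₁+j₂+J+1=3
(j₁±m₁, j₂±m₂, J±M) = (0,1,1,0,1,1)
P² = 1/2
sum k=0..0:
  [0] +1/1 = 1
S = 1
C² = P²·S² = 1/2 ; C = +0.707107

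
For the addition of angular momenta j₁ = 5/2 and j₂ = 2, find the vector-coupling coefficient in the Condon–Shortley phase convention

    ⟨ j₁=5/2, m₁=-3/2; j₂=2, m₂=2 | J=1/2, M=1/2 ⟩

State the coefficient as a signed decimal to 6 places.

+0.258199

triangle: 4!*1!*0!/6! = 24/720
(j±m)!: 1!*4!*4!*0!*1!*0! = 576
prefactor² = (2J+1)*Δ*N² = 192/5
  k=4: +1/(4!*0!*0!*0!*1!*0!) = 1/24
Σ = 1/24  ⇒  CG² = 192/5*1/24² = 1/15
CG = +√(1/15) = +0.258199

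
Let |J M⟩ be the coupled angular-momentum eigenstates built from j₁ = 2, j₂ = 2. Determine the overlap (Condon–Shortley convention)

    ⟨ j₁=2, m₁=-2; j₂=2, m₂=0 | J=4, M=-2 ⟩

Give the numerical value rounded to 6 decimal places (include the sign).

+√(3/14) = +0.462910

√[9·0!4!4!/9! · 0!4!2!2!2!6!] = √(13824/7)
  +(−1)^0/∏(0,0,4,2,0,2)! = 1/96  (running 1/96)
⟨..|..⟩ = √(13824/7)·(1/96) = +0.462910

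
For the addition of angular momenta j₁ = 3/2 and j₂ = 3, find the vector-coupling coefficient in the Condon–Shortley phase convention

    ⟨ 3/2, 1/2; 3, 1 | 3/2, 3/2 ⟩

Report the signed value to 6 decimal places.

−√(4/35) = -0.338062

j₁+j₂−J=3  J+j₁−j₂=0  J−j₁+j₂=3  j₁+j₂+J+1=7
(j₁±m₁, j₂±m₂, J±M) = (2,1,4,2,3,0)
P² = 576/35
sum k=1..1:
  [1] −1/12 = -1/12
S = -1/12
C² = P²·S² = 4/35 ; C = -0.338062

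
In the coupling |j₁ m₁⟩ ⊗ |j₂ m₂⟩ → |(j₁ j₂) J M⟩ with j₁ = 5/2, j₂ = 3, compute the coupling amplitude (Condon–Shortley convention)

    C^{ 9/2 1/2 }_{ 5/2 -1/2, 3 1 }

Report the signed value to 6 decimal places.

j₁+j₂−J=1  J+j₁−j₂=4  J−j₁+j₂=5  j₁+j₂+J+1=11
(j₁±m₁, j₂±m₂, J±M) = (2,3,4,2,5,4)
P² = 92160/77
sum k=0..1:
  [0] +1/144 = 1/144
  [1] −1/48 = -1/48
S = -1/72
C² = P²·S² = 160/693 ; C = -0.480500

-0.480500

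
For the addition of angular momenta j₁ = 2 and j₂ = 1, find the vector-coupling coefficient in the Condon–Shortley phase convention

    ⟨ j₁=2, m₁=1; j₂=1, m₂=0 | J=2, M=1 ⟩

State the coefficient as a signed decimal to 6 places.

+0.408248  (= +√(1/6))

triangle: 1!×3!×1!/6! = 6/720
(j±m)!: 3!×1!×1!×1!×3!×1! = 36
prefactor² = (2J+1)×Δ×N² = 3/2
  k=0: +1/(0!×1!×1!×1!×2!×0!) = 1/2
  k=1: −1/(1!×0!×0!×0!×3!×1!) = -1/6
Σ = 1/3  ⇒  CG² = 3/2×1/3² = 1/6
CG = +√(1/6) = +0.408248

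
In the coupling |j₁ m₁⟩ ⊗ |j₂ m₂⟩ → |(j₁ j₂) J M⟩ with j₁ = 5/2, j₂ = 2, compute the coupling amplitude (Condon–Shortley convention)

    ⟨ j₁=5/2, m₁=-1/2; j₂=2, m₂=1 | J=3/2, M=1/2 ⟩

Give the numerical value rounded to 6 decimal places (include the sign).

+√(5/21) = +0.487950

triangle: 3!*2!*1!/7! = 12/5040
(j±m)!: 2!*3!*3!*1!*2!*1! = 144
prefactor² = (2J+1)*Δ*N² = 48/35
  k=2: +1/(2!*1!*1!*1!*1!*0!) = 1/2
  k=3: −1/(3!*0!*0!*0!*2!*1!) = -1/12
Σ = 5/12  ⇒  CG² = 48/35*5/12² = 5/21
CG = +√(5/21) = +0.487950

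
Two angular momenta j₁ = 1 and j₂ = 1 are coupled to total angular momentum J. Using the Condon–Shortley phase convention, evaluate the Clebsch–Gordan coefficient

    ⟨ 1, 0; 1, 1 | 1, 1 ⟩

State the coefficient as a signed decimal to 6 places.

√[3·1!1!1!/4! · 1!1!2!0!2!0!] = √(1/2)
  +(−1)^1/∏(1,0,0,1,1,0)! = -1  (running -1)
⟨..|..⟩ = √(1/2)·(-1) = -0.707107

−√(1/2) ≈ -0.707107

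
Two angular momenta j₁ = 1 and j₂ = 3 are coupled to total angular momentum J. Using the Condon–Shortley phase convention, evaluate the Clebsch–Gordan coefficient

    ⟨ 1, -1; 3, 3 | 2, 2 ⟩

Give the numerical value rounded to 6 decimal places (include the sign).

j₁+j₂−J=2  J+j₁−j₂=0  J−j₁+j₂=4  j₁+j₂+J+1=7
(j₁±m₁, j₂±m₂, J±M) = (0,2,6,0,4,0)
P² = 11520/7
sum k=2..2:
  [2] +1/48 = 1/48
S = 1/48
C² = P²·S² = 5/7 ; C = +0.845154

+√(5/7) ≈ +0.845154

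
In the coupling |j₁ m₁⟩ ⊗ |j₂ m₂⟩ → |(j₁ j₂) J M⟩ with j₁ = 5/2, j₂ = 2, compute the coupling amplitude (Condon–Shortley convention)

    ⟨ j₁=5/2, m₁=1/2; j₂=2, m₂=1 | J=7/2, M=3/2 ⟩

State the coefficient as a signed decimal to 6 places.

−√(2/21) ≈ -0.308607

√[8·1!4!3!/9! · 3!2!3!1!5!2!] = √(384/7)
  +(−1)^0/∏(0,1,2,3,2,0)! = 1/24  (running 1/24)
  +(−1)^1/∏(1,0,1,2,3,1)! = -1/12  (running -1/24)
⟨..|..⟩ = √(384/7)·(-1/24) = -0.308607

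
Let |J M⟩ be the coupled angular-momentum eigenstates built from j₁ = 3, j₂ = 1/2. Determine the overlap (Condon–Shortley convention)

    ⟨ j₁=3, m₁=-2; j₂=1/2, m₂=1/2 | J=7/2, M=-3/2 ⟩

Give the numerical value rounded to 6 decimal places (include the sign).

+√(2/7) = +0.534522

triangle: 0!×6!×1!/8! = 720/40320
(j±m)!: 1!×5!×1!×0!×2!×5! = 28800
prefactor² = (2J+1)×Δ×N² = 28800/7
  k=0: +1/(0!×0!×5!×1!×1!×0!) = 1/120
Σ = 1/120  ⇒  CG² = 28800/7×1/120² = 2/7
CG = +√(2/7) = +0.534522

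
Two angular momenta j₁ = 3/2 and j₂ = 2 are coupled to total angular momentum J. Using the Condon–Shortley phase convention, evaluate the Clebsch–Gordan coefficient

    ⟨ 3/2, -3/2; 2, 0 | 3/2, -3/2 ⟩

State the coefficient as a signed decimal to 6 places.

√[4·2!1!2!/6! · 0!3!2!2!0!3!] = √(16/5)
  +(−1)^2/∏(2,0,1,0,0,2)! = 1/4  (running 1/4)
⟨..|..⟩ = √(16/5)·(1/4) = +0.447214

+0.447214  (= +√(1/5))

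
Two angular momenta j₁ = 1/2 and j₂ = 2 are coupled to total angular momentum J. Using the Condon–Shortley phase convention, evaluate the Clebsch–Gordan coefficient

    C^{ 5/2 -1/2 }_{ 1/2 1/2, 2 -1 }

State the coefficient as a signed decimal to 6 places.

+√(2/5) = +0.632456

j₁+j₂−J=0  J+j₁−j₂=1  J−j₁+j₂=4  j₁+j₂+J+1=6
(j₁±m₁, j₂±m₂, J±M) = (1,0,1,3,2,3)
P² = 72/5
sum k=0..0:
  [0] +1/6 = 1/6
S = 1/6
C² = P²·S² = 2/5 ; C = +0.632456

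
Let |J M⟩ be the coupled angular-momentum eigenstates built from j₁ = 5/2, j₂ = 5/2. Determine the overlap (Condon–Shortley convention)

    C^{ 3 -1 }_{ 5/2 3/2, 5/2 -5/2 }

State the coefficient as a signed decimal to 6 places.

+0.577350

triangle: 2!×3!×3!/9! = 72/362880
(j±m)!: 4!×1!×0!×5!×2!×4! = 138240
prefactor² = (2J+1)×Δ×N² = 192
  k=0: +1/(0!×2!×1!×0!×2!×3!) = 1/24
Σ = 1/24  ⇒  CG² = 192×1/24² = 1/3
CG = +√(1/3) = +0.577350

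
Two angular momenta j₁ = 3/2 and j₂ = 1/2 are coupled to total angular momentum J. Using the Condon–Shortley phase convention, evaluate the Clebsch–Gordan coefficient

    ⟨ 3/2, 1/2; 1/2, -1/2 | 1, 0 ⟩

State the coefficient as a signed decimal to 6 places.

triangle: 1!·2!·0!/4! = 2/24
(j±m)!: 2!·1!·0!·1!·1!·1! = 2
prefactor² = (2J+1)·Δ·N² = 1/2
  k=0: +1/(0!·1!·1!·0!·1!·0!) = 1
Σ = 1  ⇒  CG² = 1/2·1² = 1/2
CG = +√(1/2) = +0.707107

+√(1/2) = +0.707107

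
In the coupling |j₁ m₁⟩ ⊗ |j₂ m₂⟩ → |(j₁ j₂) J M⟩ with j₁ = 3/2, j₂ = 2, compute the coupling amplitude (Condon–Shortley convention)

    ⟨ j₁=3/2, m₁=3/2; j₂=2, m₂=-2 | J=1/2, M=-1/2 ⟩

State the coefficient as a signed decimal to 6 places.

+0.632456  (= +√(2/5))

j₁+j₂−J=3  J+j₁−j₂=0  J−j₁+j₂=1  j₁+j₂+J+1=5
(j₁±m₁, j₂±m₂, J±M) = (3,0,0,4,0,1)
P² = 72/5
sum k=0..0:
  [0] +1/6 = 1/6
S = 1/6
C² = P²·S² = 2/5 ; C = +0.632456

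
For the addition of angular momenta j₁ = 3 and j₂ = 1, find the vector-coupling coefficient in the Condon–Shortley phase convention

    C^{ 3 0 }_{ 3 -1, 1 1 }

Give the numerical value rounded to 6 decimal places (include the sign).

−√(1/2) ≈ -0.707107

√[7·1!5!1!/8! · 2!4!2!0!3!3!] = √(72)
  +(−1)^1/∏(1,0,3,1,2,0)! = -1/12  (running -1/12)
⟨..|..⟩ = √(72)·(-1/12) = -0.707107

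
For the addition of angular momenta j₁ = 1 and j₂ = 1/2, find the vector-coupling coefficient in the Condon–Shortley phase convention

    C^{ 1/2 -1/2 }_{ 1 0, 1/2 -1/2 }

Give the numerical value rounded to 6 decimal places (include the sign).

+√(1/3) = +0.577350

triangle: 1!*1!*0!/3! = 1/6
(j±m)!: 1!*1!*0!*1!*0!*1! = 1
prefactor² = (2J+1)*Δ*N² = 1/3
  k=0: +1/(0!*1!*1!*0!*0!*0!) = 1
Σ = 1  ⇒  CG² = 1/3*1² = 1/3
CG = +√(1/3) = +0.577350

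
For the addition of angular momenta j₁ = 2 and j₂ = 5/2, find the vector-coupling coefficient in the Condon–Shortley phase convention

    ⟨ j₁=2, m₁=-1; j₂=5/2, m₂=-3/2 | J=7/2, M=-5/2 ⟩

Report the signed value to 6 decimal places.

triangle: 1!×3!×4!/9! = 144/362880
(j±m)!: 1!×3!×1!×4!×1!×6! = 103680
prefactor² = (2J+1)×Δ×N² = 2304/7
  k=0: +1/(0!×1!×3!×1!×0!×3!) = 1/36
  k=1: −1/(1!×0!×2!×0!×1!×4!) = -1/48
Σ = 1/144  ⇒  CG² = 2304/7×1/144² = 1/63
CG = +√(1/63) = +0.125988

+√(1/63) = +0.125988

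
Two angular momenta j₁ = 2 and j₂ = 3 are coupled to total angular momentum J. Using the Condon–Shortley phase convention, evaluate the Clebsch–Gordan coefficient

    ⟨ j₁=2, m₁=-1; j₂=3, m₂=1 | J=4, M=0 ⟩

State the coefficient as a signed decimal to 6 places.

triangle: 1!·3!·5!/10! = 720/3628800
(j±m)!: 1!·3!·4!·2!·4!·4! = 165888
prefactor² = (2J+1)·Δ·N² = 10368/35
  k=0: +1/(0!·1!·3!·4!·0!·1!) = 1/144
  k=1: −1/(1!·0!·2!·3!·1!·2!) = -1/24
Σ = -5/144  ⇒  CG² = 10368/35·(-5/144)² = 5/14
CG = −√(5/14) = -0.597614

-0.597614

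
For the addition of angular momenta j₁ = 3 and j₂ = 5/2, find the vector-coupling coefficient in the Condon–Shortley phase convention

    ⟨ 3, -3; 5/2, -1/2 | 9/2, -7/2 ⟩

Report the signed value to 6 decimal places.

-0.696311  (= −√(16/33))

√[10·1!5!4!/11! · 0!6!2!3!1!8!] = √(2764800/11)
  +(−1)^1/∏(1,0,5,1,0,3)! = -1/720  (running -1/720)
⟨..|..⟩ = √(2764800/11)·(-1/720) = -0.696311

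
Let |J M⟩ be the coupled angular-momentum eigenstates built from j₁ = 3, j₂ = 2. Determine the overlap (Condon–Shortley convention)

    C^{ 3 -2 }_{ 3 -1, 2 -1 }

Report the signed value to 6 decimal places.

triangle: 2!·4!·2!/9! = 96/362880
(j±m)!: 2!·4!·1!·3!·1!·5! = 34560
prefactor² = (2J+1)·Δ·N² = 64
  k=0: +1/(0!·2!·4!·1!·0!·1!) = 1/48
  k=1: −1/(1!·1!·3!·0!·1!·2!) = -1/12
Σ = -1/16  ⇒  CG² = 64·(-1/16)² = 1/4
CG = −√(1/4) = -0.500000

−√(1/4) ≈ -0.500000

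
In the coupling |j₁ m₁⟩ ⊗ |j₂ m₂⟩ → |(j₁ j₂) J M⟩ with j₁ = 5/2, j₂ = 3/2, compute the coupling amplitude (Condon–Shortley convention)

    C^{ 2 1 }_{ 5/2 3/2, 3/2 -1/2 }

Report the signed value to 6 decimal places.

+0.154303

triangle: 2!*3!*1!/7! = 12/5040
(j±m)!: 4!*1!*1!*2!*3!*1! = 288
prefactor² = (2J+1)*Δ*N² = 24/7
  k=0: +1/(0!*2!*1!*1!*2!*0!) = 1/4
  k=1: −1/(1!*1!*0!*0!*3!*1!) = -1/6
Σ = 1/12  ⇒  CG² = 24/7*1/12² = 1/42
CG = +√(1/42) = +0.154303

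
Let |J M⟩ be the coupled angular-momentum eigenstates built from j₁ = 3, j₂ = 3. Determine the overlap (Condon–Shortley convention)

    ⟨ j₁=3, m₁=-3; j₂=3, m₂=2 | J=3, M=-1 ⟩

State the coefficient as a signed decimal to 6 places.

j₁+j₂−J=3  J+j₁−j₂=3  J−j₁+j₂=3  j₁+j₂+J+1=10
(j₁±m₁, j₂±m₂, J±M) = (0,6,5,1,2,4)
P² = 1728
sum k=3..3:
  [3] −1/72 = -1/72
S = -1/72
C² = P²·S² = 1/3 ; C = -0.577350

−√(1/3) = -0.577350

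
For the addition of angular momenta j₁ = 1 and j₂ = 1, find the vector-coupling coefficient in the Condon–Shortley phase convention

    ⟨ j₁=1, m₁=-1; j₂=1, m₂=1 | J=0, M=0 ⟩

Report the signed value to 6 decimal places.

+0.577350

triangle: 2!*0!*0!/3! = 2/6
(j±m)!: 0!*2!*2!*0!*0!*0! = 4
prefactor² = (2J+1)*Δ*N² = 4/3
  k=2: +1/(2!*0!*0!*0!*0!*0!) = 1/2
Σ = 1/2  ⇒  CG² = 4/3*1/2² = 1/3
CG = +√(1/3) = +0.577350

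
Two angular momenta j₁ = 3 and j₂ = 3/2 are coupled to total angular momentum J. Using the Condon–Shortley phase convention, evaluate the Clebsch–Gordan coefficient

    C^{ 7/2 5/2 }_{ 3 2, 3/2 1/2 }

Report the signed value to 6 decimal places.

√[8·1!5!2!/9! · 5!1!2!1!6!1!] = √(6400/7)
  +(−1)^0/∏(0,1,1,2,4,0)! = 1/48  (running 1/48)
  +(−1)^1/∏(1,0,0,1,5,1)! = -1/120  (running 1/80)
⟨..|..⟩ = √(6400/7)·(1/80) = +0.377964

+√(1/7) = +0.377964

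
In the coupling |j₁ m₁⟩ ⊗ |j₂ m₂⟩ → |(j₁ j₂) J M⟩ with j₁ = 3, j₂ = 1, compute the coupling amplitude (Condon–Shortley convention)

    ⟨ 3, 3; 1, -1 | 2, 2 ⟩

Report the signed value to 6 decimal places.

+√(5/7) = +0.845154

triangle: 2!·4!·0!/7! = 48/5040
(j±m)!: 6!·0!·0!·2!·4!·0! = 34560
prefactor² = (2J+1)·Δ·N² = 11520/7
  k=0: +1/(0!·2!·0!·0!·4!·0!) = 1/48
Σ = 1/48  ⇒  CG² = 11520/7·1/48² = 5/7
CG = +√(5/7) = +0.845154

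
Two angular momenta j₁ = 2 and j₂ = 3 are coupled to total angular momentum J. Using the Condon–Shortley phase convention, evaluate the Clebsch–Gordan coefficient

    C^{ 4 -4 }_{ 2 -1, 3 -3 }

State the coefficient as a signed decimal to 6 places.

+0.774597  (= +√(3/5))

√[9·1!3!5!/10! · 1!3!0!6!0!8!] = √(311040)
  +(−1)^0/∏(0,1,3,0,0,5)! = 1/720  (running 1/720)
⟨..|..⟩ = √(311040)·(1/720) = +0.774597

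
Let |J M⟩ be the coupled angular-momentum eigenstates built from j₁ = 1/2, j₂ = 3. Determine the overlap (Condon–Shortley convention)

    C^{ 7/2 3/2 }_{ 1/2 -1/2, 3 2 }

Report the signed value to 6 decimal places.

√[8·0!1!6!/8! · 0!1!5!1!5!2!] = √(28800/7)
  +(−1)^0/∏(0,0,1,5,0,1)! = 1/120  (running 1/120)
⟨..|..⟩ = √(28800/7)·(1/120) = +0.534522

+0.534522  (= +√(2/7))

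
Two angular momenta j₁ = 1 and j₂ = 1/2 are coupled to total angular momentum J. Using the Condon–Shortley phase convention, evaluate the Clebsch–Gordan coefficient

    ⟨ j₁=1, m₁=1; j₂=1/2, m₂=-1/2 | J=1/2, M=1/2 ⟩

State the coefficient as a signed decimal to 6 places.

j₁+j₂−J=1  J+j₁−j₂=1  J−j₁+j₂=0  j₁+j₂+J+1=3
(j₁±m₁, j₂±m₂, J±M) = (2,0,0,1,1,0)
P² = 2/3
sum k=0..0:
  [0] +1/1 = 1
S = 1
C² = P²·S² = 2/3 ; C = +0.816497

+0.816497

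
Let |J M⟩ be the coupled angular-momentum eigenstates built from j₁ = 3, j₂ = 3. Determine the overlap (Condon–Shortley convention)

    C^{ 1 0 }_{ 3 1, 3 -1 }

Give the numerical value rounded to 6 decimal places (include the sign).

j₁+j₂−J=5  J+j₁−j₂=1  J−j₁+j₂=1  j₁+j₂+J+1=8
(j₁±m₁, j₂±m₂, J±M) = (4,2,2,4,1,1)
P² = 144/7
sum k=1..2:
  [1] −1/24 = -1/24
  [2] +1/12 = 1/12
S = 1/24
C² = P²·S² = 1/28 ; C = +0.188982

+0.188982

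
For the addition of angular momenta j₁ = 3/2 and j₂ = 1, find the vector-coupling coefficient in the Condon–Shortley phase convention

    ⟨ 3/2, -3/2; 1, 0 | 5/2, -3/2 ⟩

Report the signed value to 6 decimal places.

+√(2/5) ≈ +0.632456

triangle: 0!·3!·2!/6! = 12/720
(j±m)!: 0!·3!·1!·1!·1!·4! = 144
prefactor² = (2J+1)·Δ·N² = 72/5
  k=0: +1/(0!·0!·3!·1!·0!·1!) = 1/6
Σ = 1/6  ⇒  CG² = 72/5·1/6² = 2/5
CG = +√(2/5) = +0.632456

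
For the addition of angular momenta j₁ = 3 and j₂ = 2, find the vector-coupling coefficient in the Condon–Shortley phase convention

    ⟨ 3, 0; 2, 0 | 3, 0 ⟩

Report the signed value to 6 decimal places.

-0.516398

√[7·2!4!2!/9! · 3!3!2!2!3!3!] = √(48/5)
  +(−1)^0/∏(0,2,3,2,1,0)! = 1/24  (running 1/24)
  +(−1)^1/∏(1,1,2,1,2,1)! = -1/4  (running -5/24)
  +(−1)^2/∏(2,0,1,0,3,2)! = 1/24  (running -1/6)
⟨..|..⟩ = √(48/5)·(-1/6) = -0.516398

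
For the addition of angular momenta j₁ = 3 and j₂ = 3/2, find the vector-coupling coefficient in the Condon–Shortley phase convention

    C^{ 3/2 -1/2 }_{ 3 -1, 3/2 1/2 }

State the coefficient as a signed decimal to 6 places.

√[4·3!3!0!/7! · 2!4!2!1!1!2!] = √(192/35)
  +(−1)^2/∏(2,1,2,0,1,0)! = 1/4  (running 1/4)
⟨..|..⟩ = √(192/35)·(1/4) = +0.585540

+0.585540  (= +√(12/35))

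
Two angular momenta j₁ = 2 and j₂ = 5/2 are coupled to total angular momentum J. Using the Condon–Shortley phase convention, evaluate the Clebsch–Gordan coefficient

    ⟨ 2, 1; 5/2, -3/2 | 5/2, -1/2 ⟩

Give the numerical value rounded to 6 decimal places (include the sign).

j₁+j₂−J=2  J+j₁−j₂=2  J−j₁+j₂=3  j₁+j₂+J+1=8
(j₁±m₁, j₂±m₂, J±M) = (3,1,1,4,2,3)
P² = 216/35
sum k=0..1:
  [0] +1/4 = 1/4
  [1] −1/12 = -1/12
S = 1/6
C² = P²·S² = 6/35 ; C = +0.414039

+√(6/35) ≈ +0.414039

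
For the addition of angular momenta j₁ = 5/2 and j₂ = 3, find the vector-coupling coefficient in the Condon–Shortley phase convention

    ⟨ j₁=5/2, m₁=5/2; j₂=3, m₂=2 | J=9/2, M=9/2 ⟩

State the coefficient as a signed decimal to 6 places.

+0.674200

j₁+j₂−J=1  J+j₁−j₂=4  J−j₁+j₂=5  j₁+j₂+J+1=11
(j₁±m₁, j₂±m₂, J±M) = (5,0,5,1,9,0)
P² = 41472000/11
sum k=0..0:
  [0] +1/2880 = 1/2880
S = 1/2880
C² = P²·S² = 5/11 ; C = +0.674200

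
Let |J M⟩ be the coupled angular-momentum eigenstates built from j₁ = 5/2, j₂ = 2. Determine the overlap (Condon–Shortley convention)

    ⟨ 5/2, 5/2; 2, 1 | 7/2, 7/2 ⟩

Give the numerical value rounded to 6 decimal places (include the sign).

+√(5/9) = +0.745356

triangle: 1!×4!×3!/9! = 144/362880
(j±m)!: 5!×0!×3!×1!×7!×0! = 3628800
prefactor² = (2J+1)×Δ×N² = 11520
  k=0: +1/(0!×1!×0!×3!×4!×0!) = 1/144
Σ = 1/144  ⇒  CG² = 11520×1/144² = 5/9
CG = +√(5/9) = +0.745356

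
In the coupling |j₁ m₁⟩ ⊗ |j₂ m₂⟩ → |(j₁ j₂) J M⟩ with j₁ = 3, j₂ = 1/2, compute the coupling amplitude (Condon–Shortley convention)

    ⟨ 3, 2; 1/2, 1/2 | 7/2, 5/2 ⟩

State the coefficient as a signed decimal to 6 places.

+√(6/7) = +0.925820

triangle: 0!·6!·1!/8! = 720/40320
(j±m)!: 5!·1!·1!·0!·6!·1! = 86400
prefactor² = (2J+1)·Δ·N² = 86400/7
  k=0: +1/(0!·0!·1!·1!·5!·0!) = 1/120
Σ = 1/120  ⇒  CG² = 86400/7·1/120² = 6/7
CG = +√(6/7) = +0.925820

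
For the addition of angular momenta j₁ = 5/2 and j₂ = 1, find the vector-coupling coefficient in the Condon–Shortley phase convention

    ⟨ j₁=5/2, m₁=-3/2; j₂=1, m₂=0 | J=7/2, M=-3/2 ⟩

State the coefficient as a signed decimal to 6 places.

+0.690066

√[8·0!5!2!/8! · 1!4!1!1!2!5!] = √(1920/7)
  +(−1)^0/∏(0,0,4,1,1,1)! = 1/24  (running 1/24)
⟨..|..⟩ = √(1920/7)·(1/24) = +0.690066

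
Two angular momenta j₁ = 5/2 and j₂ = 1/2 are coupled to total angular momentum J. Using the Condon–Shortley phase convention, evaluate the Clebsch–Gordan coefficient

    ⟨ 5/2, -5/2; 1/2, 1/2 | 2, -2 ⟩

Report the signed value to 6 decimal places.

√[5·1!4!0!/6! · 0!5!1!0!0!4!] = √(480)
  +(−1)^1/∏(1,0,4,0,0,0)! = -1/24  (running -1/24)
⟨..|..⟩ = √(480)·(-1/24) = -0.912871

−√(5/6) = -0.912871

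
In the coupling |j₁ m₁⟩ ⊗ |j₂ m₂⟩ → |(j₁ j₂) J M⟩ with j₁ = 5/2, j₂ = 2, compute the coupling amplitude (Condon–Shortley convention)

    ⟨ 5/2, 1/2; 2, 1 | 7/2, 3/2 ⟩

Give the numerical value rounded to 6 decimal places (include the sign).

-0.308607  (= −√(2/21))

j₁+j₂−J=1  J+j₁−j₂=4  J−j₁+j₂=3  j₁+j₂+J+1=9
(j₁±m₁, j₂±m₂, J±M) = (3,2,3,1,5,2)
P² = 384/7
sum k=0..1:
  [0] +1/24 = 1/24
  [1] −1/12 = -1/12
S = -1/24
C² = P²·S² = 2/21 ; C = -0.308607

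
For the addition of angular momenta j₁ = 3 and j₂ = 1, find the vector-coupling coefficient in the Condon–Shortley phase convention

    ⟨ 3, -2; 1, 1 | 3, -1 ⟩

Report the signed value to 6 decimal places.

j₁+j₂−J=1  J+j₁−j₂=5  J−j₁+j₂=1  j₁+j₂+J+1=8
(j₁±m₁, j₂±m₂, J±M) = (1,5,2,0,2,4)
P² = 240
sum k=1..1:
  [1] −1/24 = -1/24
S = -1/24
C² = P²·S² = 5/12 ; C = -0.645497

−√(5/12) = -0.645497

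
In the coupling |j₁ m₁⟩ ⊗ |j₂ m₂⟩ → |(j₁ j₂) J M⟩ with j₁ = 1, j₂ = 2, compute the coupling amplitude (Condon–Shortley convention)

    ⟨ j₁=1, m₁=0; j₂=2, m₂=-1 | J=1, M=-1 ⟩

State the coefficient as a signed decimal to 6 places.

triangle: 2!·0!·2!/5! = 4/120
(j±m)!: 1!·1!·1!·3!·0!·2! = 12
prefactor² = (2J+1)·Δ·N² = 6/5
  k=1: −1/(1!·1!·0!·0!·0!·2!) = -1/2
Σ = -1/2  ⇒  CG² = 6/5·(-1/2)² = 3/10
CG = −√(3/10) = -0.547723

-0.547723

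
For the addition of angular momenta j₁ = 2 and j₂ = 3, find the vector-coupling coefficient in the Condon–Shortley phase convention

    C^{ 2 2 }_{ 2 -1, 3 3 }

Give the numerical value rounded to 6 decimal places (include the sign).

−√(5/14) = -0.597614

j₁+j₂−J=3  J+j₁−j₂=1  J−j₁+j₂=3  j₁+j₂+J+1=8
(j₁±m₁, j₂±m₂, J±M) = (1,3,6,0,4,0)
P² = 3240/7
sum k=3..3:
  [3] −1/36 = -1/36
S = -1/36
C² = P²·S² = 5/14 ; C = -0.597614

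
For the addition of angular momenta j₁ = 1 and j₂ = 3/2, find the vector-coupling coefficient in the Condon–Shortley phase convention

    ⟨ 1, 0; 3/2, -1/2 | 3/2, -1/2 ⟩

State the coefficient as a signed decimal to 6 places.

+√(1/15) ≈ +0.258199

j₁+j₂−J=1  J+j₁−j₂=1  J−j₁+j₂=2  j₁+j₂+J+1=5
(j₁±m₁, j₂±m₂, J±M) = (1,1,1,2,1,2)
P² = 4/15
sum k=0..1:
  [0] +1/1 = 1
  [1] −1/2 = -1/2
S = 1/2
C² = P²·S² = 1/15 ; C = +0.258199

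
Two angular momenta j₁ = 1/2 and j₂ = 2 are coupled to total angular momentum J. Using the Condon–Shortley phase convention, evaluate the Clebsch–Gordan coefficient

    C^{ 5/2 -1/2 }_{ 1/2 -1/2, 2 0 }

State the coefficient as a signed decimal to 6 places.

+√(3/5) ≈ +0.774597

j₁+j₂−J=0  J+j₁−j₂=1  J−j₁+j₂=4  j₁+j₂+J+1=6
(j₁±m₁, j₂±m₂, J±M) = (0,1,2,2,2,3)
P² = 48/5
sum k=0..0:
  [0] +1/4 = 1/4
S = 1/4
C² = P²·S² = 3/5 ; C = +0.774597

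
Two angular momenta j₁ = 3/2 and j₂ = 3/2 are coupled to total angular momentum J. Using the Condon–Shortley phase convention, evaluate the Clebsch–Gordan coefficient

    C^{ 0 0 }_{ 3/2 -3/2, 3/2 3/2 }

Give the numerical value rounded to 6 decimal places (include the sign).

j₁+j₂−J=3  J+j₁−j₂=0  J−j₁+j₂=0  j₁+j₂+J+1=4
(j₁±m₁, j₂±m₂, J±M) = (0,3,3,0,0,0)
P² = 9
sum k=3..3:
  [3] −1/6 = -1/6
S = -1/6
C² = P²·S² = 1/4 ; C = -0.500000

−√(1/4) = -0.500000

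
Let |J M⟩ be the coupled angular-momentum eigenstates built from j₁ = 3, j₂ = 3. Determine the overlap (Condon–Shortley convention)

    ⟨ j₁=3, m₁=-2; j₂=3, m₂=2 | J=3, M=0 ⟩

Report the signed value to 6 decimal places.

-0.408248  (= −√(1/6))

triangle: 3!*3!*3!/10! = 216/3628800
(j±m)!: 1!*5!*5!*1!*3!*3! = 518400
prefactor² = (2J+1)*Δ*N² = 216
  k=2: +1/(2!*1!*3!*3!*0!*0!) = 1/72
  k=3: −1/(3!*0!*2!*2!*1!*1!) = -1/24
Σ = -1/36  ⇒  CG² = 216*(-1/36)² = 1/6
CG = −√(1/6) = -0.408248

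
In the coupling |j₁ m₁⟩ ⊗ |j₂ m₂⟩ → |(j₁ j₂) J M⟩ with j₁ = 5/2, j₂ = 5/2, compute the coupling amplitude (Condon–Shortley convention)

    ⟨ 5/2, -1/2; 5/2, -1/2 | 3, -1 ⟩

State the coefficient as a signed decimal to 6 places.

−√(4/15) = -0.516398

√[7·2!3!3!/9! · 2!3!2!3!2!4!] = √(48/5)
  +(−1)^0/∏(0,2,3,2,0,1)! = 1/24  (running 1/24)
  +(−1)^1/∏(1,1,2,1,1,2)! = -1/4  (running -5/24)
  +(−1)^2/∏(2,0,1,0,2,3)! = 1/24  (running -1/6)
⟨..|..⟩ = √(48/5)·(-1/6) = -0.516398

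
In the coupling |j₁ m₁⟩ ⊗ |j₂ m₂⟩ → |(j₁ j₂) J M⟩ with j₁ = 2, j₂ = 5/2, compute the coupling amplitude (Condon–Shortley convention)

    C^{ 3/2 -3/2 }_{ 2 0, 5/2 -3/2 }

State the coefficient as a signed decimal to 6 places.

-0.585540

triangle: 3!·1!·2!/7! = 12/5040
(j±m)!: 2!·2!·1!·4!·0!·3! = 576
prefactor² = (2J+1)·Δ·N² = 192/35
  k=1: −1/(1!·2!·1!·0!·0!·2!) = -1/4
Σ = -1/4  ⇒  CG² = 192/35·(-1/4)² = 12/35
CG = −√(12/35) = -0.585540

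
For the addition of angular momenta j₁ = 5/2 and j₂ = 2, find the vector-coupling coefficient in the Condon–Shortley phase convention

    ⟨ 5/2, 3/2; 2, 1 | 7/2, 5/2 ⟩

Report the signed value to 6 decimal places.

√[8·1!4!3!/9! · 4!1!3!1!6!1!] = √(2304/7)
  +(−1)^0/∏(0,1,1,3,3,0)! = 1/36  (running 1/36)
  +(−1)^1/∏(1,0,0,2,4,1)! = -1/48  (running 1/144)
⟨..|..⟩ = √(2304/7)·(1/144) = +0.125988

+0.125988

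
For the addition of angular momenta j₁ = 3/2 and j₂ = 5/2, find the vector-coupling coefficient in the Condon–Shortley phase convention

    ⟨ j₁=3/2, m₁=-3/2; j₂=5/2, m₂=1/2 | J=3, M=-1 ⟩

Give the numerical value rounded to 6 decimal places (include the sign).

√[7·1!2!4!/8! · 0!3!3!2!2!4!] = √(144/5)
  +(−1)^1/∏(1,0,2,2,0,2)! = -1/8  (running -1/8)
⟨..|..⟩ = √(144/5)·(-1/8) = -0.670820

−√(9/20) ≈ -0.670820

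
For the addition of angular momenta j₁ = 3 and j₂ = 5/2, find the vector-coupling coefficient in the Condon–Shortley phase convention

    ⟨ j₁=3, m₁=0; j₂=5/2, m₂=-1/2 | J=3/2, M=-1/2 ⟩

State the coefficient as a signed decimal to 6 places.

+0.338062

j₁+j₂−J=4  J+j₁−j₂=2  J−j₁+j₂=1  j₁+j₂+J+1=8
(j₁±m₁, j₂±m₂, J±M) = (3,3,2,3,1,2)
P² = 144/35
sum k=1..2:
  [1] −1/12 = -1/12
  [2] +1/4 = 1/4
S = 1/6
C² = P²·S² = 4/35 ; C = +0.338062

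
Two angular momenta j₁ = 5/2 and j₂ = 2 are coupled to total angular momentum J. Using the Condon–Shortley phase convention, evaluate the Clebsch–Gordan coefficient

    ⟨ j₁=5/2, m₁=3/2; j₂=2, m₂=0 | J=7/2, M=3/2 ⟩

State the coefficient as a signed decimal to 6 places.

j₁+j₂−J=1  J+j₁−j₂=4  J−j₁+j₂=3  j₁+j₂+J+1=9
(j₁±m₁, j₂±m₂, J±M) = (4,1,2,2,5,2)
P² = 512/7
sum k=0..1:
  [0] +1/12 = 1/12
  [1] −1/48 = -1/48
S = 1/16
C² = P²·S² = 2/7 ; C = +0.534522

+√(2/7) = +0.534522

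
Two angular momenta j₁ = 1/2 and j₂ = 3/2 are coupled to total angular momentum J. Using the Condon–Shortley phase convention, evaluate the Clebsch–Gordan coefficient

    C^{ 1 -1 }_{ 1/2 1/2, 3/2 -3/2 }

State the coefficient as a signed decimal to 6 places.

+√(3/4) ≈ +0.866025

triangle: 1!*0!*2!/4! = 2/24
(j±m)!: 1!*0!*0!*3!*0!*2! = 12
prefactor² = (2J+1)*Δ*N² = 3
  k=0: +1/(0!*1!*0!*0!*0!*2!) = 1/2
Σ = 1/2  ⇒  CG² = 3*1/2² = 3/4
CG = +√(3/4) = +0.866025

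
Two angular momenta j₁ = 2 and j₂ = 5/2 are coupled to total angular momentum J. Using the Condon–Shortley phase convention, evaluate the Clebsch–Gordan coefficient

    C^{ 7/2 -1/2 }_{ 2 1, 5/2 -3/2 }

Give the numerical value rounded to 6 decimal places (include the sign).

√[8·1!3!4!/9! · 3!1!1!4!3!4!] = √(2304/35)
  +(−1)^0/∏(0,1,1,1,2,3)! = 1/12  (running 1/12)
  +(−1)^1/∏(1,0,0,0,3,4)! = -1/144  (running 11/144)
⟨..|..⟩ = √(2304/35)·(11/144) = +0.619780

+√(121/315) ≈ +0.619780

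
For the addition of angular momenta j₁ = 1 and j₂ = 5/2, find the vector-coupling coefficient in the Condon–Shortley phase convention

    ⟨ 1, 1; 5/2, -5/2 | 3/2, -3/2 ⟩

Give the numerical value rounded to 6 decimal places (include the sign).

+√(2/3) = +0.816497

j₁+j₂−J=2  J+j₁−j₂=0  J−j₁+j₂=3  j₁+j₂+J+1=6
(j₁±m₁, j₂±m₂, J±M) = (2,0,0,5,0,3)
P² = 96
sum k=0..0:
  [0] +1/12 = 1/12
S = 1/12
C² = P²·S² = 2/3 ; C = +0.816497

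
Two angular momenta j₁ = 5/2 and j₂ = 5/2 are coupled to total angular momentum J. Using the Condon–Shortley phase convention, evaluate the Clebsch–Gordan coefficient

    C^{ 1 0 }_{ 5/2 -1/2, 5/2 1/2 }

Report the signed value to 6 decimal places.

+√(1/70) ≈ +0.119523

triangle: 4!·1!·1!/7! = 24/5040
(j±m)!: 2!·3!·3!·2!·1!·1! = 144
prefactor² = (2J+1)·Δ·N² = 72/35
  k=2: +1/(2!·2!·1!·1!·0!·0!) = 1/4
  k=3: −1/(3!·1!·0!·0!·1!·1!) = -1/6
Σ = 1/12  ⇒  CG² = 72/35·1/12² = 1/70
CG = +√(1/70) = +0.119523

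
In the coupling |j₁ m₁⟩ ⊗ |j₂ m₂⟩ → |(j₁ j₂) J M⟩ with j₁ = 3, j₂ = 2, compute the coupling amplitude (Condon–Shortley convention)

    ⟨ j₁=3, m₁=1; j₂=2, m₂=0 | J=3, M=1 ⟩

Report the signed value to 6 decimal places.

-0.387298  (= −√(3/20))

j₁+j₂−J=2  J+j₁−j₂=4  J−j₁+j₂=2  j₁+j₂+J+1=9
(j₁±m₁, j₂±m₂, J±M) = (4,2,2,2,4,2)
P² = 256/15
sum k=0..2:
  [0] +1/16 = 1/16
  [1] −1/6 = -1/6
  [2] +1/96 = 1/96
S = -3/32
C² = P²·S² = 3/20 ; C = -0.387298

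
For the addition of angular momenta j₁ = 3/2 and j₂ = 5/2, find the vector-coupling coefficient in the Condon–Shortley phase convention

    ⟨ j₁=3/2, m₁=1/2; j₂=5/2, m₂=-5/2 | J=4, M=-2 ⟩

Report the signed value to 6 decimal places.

+√(3/28) = +0.327327

√[9·0!3!5!/9! · 2!1!0!5!2!6!] = √(43200/7)
  +(−1)^0/∏(0,0,1,0,2,5)! = 1/240  (running 1/240)
⟨..|..⟩ = √(43200/7)·(1/240) = +0.327327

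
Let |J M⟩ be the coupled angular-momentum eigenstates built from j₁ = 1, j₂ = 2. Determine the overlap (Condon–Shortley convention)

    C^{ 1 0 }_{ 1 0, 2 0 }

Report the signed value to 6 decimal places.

triangle: 2!*0!*2!/5! = 4/120
(j±m)!: 1!*1!*2!*2!*1!*1! = 4
prefactor² = (2J+1)*Δ*N² = 2/5
  k=1: −1/(1!*1!*0!*1!*0!*1!) = -1
Σ = -1  ⇒  CG² = 2/5*(-1)² = 2/5
CG = −√(2/5) = -0.632456

−√(2/5) ≈ -0.632456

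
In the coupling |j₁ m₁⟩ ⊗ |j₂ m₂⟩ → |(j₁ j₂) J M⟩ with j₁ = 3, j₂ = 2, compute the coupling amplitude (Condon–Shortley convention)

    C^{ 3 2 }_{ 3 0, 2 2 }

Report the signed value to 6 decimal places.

j₁+j₂−J=2  J+j₁−j₂=4  J−j₁+j₂=2  j₁+j₂+J+1=9
(j₁±m₁, j₂±m₂, J±M) = (3,3,4,0,5,1)
P² = 192
sum k=2..2:
  [2] +1/24 = 1/24
S = 1/24
C² = P²·S² = 1/3 ; C = +0.577350

+0.577350  (= +√(1/3))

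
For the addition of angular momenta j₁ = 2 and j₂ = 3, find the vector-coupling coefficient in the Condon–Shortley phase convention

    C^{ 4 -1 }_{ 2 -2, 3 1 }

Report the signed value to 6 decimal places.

j₁+j₂−J=1  J+j₁−j₂=3  J−j₁+j₂=5  j₁+j₂+J+1=10
(j₁±m₁, j₂±m₂, J±M) = (0,4,4,2,3,5)
P² = 10368/7
sum k=1..1:
  [1] −1/72 = -1/72
S = -1/72
C² = P²·S² = 2/7 ; C = -0.534522

−√(2/7) = -0.534522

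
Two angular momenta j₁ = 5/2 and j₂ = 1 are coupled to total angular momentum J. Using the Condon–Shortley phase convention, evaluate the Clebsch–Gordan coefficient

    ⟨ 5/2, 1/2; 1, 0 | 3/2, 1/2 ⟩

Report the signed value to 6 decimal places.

−√(2/5) = -0.632456

√[4·2!3!0!/6! · 3!2!1!1!2!1!] = √(8/5)
  +(−1)^1/∏(1,1,1,0,2,0)! = -1/2  (running -1/2)
⟨..|..⟩ = √(8/5)·(-1/2) = -0.632456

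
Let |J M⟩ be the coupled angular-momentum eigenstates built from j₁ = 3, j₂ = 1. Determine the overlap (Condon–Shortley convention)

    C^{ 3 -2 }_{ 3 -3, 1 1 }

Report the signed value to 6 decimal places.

-0.500000  (= −√(1/4))

j₁+j₂−J=1  J+j₁−j₂=5  J−j₁+j₂=1  j₁+j₂+J+1=8
(j₁±m₁, j₂±m₂, J±M) = (0,6,2,0,1,5)
P² = 3600
sum k=1..1:
  [1] −1/120 = -1/120
S = -1/120
C² = P²·S² = 1/4 ; C = -0.500000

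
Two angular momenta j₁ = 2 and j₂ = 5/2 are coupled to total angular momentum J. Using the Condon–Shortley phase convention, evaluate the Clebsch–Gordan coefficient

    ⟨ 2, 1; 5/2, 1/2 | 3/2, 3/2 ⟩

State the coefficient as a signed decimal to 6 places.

-0.507093  (= −√(9/35))

triangle: 3!×1!×2!/7! = 12/5040
(j±m)!: 3!×1!×3!×2!×3!×0! = 432
prefactor² = (2J+1)×Δ×N² = 144/35
  k=1: −1/(1!×2!×0!×2!×1!×0!) = -1/4
Σ = -1/4  ⇒  CG² = 144/35×(-1/4)² = 9/35
CG = −√(9/35) = -0.507093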